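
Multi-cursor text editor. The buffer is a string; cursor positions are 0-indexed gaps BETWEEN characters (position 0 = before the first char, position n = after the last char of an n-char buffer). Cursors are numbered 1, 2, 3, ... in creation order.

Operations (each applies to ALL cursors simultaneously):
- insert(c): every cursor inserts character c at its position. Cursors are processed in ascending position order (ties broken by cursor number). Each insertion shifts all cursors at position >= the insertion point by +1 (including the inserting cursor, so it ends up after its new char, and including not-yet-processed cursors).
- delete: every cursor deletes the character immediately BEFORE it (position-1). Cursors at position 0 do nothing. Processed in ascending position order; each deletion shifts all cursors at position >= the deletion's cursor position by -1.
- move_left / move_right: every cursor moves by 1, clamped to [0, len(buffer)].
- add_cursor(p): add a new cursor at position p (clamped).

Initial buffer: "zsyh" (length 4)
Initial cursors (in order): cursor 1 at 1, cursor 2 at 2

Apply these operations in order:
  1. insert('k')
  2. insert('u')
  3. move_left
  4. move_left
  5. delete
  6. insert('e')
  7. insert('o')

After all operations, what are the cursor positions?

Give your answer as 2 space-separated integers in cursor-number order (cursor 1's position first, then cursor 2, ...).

Answer: 2 6

Derivation:
After op 1 (insert('k')): buffer="zkskyh" (len 6), cursors c1@2 c2@4, authorship .1.2..
After op 2 (insert('u')): buffer="zkuskuyh" (len 8), cursors c1@3 c2@6, authorship .11.22..
After op 3 (move_left): buffer="zkuskuyh" (len 8), cursors c1@2 c2@5, authorship .11.22..
After op 4 (move_left): buffer="zkuskuyh" (len 8), cursors c1@1 c2@4, authorship .11.22..
After op 5 (delete): buffer="kukuyh" (len 6), cursors c1@0 c2@2, authorship 1122..
After op 6 (insert('e')): buffer="ekuekuyh" (len 8), cursors c1@1 c2@4, authorship 111222..
After op 7 (insert('o')): buffer="eokueokuyh" (len 10), cursors c1@2 c2@6, authorship 11112222..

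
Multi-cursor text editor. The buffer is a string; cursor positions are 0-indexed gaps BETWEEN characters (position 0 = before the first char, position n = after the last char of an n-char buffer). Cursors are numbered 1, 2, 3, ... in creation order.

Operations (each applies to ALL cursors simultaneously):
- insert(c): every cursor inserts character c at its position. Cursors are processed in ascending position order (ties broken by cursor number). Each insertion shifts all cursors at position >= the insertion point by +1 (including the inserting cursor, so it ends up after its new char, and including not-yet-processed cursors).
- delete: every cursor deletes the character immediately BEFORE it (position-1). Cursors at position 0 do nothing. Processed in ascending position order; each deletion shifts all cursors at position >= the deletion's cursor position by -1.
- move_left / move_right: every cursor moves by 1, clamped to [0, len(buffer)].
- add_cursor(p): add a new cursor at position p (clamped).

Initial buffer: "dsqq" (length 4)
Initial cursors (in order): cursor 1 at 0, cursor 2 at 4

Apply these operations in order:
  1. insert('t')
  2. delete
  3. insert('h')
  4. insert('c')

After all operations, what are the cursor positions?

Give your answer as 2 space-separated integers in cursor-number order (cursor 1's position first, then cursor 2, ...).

Answer: 2 8

Derivation:
After op 1 (insert('t')): buffer="tdsqqt" (len 6), cursors c1@1 c2@6, authorship 1....2
After op 2 (delete): buffer="dsqq" (len 4), cursors c1@0 c2@4, authorship ....
After op 3 (insert('h')): buffer="hdsqqh" (len 6), cursors c1@1 c2@6, authorship 1....2
After op 4 (insert('c')): buffer="hcdsqqhc" (len 8), cursors c1@2 c2@8, authorship 11....22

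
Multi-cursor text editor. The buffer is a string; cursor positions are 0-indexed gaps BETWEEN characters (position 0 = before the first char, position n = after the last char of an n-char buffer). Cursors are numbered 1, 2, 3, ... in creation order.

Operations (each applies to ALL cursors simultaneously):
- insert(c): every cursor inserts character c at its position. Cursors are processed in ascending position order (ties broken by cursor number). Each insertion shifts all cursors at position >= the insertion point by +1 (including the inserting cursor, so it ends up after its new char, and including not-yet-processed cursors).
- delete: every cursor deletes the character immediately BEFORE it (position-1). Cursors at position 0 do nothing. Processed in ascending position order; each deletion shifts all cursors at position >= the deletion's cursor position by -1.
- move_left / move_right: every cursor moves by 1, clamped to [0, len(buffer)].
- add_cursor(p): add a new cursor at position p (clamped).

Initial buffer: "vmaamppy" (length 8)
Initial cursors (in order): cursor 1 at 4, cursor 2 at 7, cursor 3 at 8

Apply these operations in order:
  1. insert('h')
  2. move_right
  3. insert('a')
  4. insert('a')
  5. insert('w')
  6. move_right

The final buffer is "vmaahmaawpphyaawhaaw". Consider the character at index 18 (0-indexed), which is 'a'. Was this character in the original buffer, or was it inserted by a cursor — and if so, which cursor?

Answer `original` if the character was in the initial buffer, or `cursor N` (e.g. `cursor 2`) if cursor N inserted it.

Answer: cursor 3

Derivation:
After op 1 (insert('h')): buffer="vmaahmpphyh" (len 11), cursors c1@5 c2@9 c3@11, authorship ....1...2.3
After op 2 (move_right): buffer="vmaahmpphyh" (len 11), cursors c1@6 c2@10 c3@11, authorship ....1...2.3
After op 3 (insert('a')): buffer="vmaahmapphyaha" (len 14), cursors c1@7 c2@12 c3@14, authorship ....1.1..2.233
After op 4 (insert('a')): buffer="vmaahmaapphyaahaa" (len 17), cursors c1@8 c2@14 c3@17, authorship ....1.11..2.22333
After op 5 (insert('w')): buffer="vmaahmaawpphyaawhaaw" (len 20), cursors c1@9 c2@16 c3@20, authorship ....1.111..2.2223333
After op 6 (move_right): buffer="vmaahmaawpphyaawhaaw" (len 20), cursors c1@10 c2@17 c3@20, authorship ....1.111..2.2223333
Authorship (.=original, N=cursor N): . . . . 1 . 1 1 1 . . 2 . 2 2 2 3 3 3 3
Index 18: author = 3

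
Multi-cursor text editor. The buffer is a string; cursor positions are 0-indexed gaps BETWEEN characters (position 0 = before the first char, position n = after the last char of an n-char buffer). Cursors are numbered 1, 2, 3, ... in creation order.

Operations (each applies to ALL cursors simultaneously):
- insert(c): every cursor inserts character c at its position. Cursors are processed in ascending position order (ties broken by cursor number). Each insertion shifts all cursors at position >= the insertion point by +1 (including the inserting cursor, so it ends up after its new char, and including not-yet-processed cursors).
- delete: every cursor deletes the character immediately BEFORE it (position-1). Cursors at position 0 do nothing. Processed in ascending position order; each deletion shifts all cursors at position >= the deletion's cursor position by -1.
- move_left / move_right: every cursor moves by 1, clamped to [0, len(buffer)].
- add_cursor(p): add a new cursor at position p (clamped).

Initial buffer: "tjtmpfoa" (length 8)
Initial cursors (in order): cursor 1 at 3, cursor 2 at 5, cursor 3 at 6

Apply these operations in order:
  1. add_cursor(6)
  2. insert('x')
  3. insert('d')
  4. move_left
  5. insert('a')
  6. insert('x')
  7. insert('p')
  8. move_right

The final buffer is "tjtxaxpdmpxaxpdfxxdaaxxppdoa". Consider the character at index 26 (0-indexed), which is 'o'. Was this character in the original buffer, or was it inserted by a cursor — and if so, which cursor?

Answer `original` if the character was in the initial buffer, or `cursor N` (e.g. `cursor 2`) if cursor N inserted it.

After op 1 (add_cursor(6)): buffer="tjtmpfoa" (len 8), cursors c1@3 c2@5 c3@6 c4@6, authorship ........
After op 2 (insert('x')): buffer="tjtxmpxfxxoa" (len 12), cursors c1@4 c2@7 c3@10 c4@10, authorship ...1..2.34..
After op 3 (insert('d')): buffer="tjtxdmpxdfxxddoa" (len 16), cursors c1@5 c2@9 c3@14 c4@14, authorship ...11..22.3434..
After op 4 (move_left): buffer="tjtxdmpxdfxxddoa" (len 16), cursors c1@4 c2@8 c3@13 c4@13, authorship ...11..22.3434..
After op 5 (insert('a')): buffer="tjtxadmpxadfxxdaadoa" (len 20), cursors c1@5 c2@10 c3@17 c4@17, authorship ...111..222.343344..
After op 6 (insert('x')): buffer="tjtxaxdmpxaxdfxxdaaxxdoa" (len 24), cursors c1@6 c2@12 c3@21 c4@21, authorship ...1111..2222.34334344..
After op 7 (insert('p')): buffer="tjtxaxpdmpxaxpdfxxdaaxxppdoa" (len 28), cursors c1@7 c2@14 c3@25 c4@25, authorship ...11111..22222.3433434344..
After op 8 (move_right): buffer="tjtxaxpdmpxaxpdfxxdaaxxppdoa" (len 28), cursors c1@8 c2@15 c3@26 c4@26, authorship ...11111..22222.3433434344..
Authorship (.=original, N=cursor N): . . . 1 1 1 1 1 . . 2 2 2 2 2 . 3 4 3 3 4 3 4 3 4 4 . .
Index 26: author = original

Answer: original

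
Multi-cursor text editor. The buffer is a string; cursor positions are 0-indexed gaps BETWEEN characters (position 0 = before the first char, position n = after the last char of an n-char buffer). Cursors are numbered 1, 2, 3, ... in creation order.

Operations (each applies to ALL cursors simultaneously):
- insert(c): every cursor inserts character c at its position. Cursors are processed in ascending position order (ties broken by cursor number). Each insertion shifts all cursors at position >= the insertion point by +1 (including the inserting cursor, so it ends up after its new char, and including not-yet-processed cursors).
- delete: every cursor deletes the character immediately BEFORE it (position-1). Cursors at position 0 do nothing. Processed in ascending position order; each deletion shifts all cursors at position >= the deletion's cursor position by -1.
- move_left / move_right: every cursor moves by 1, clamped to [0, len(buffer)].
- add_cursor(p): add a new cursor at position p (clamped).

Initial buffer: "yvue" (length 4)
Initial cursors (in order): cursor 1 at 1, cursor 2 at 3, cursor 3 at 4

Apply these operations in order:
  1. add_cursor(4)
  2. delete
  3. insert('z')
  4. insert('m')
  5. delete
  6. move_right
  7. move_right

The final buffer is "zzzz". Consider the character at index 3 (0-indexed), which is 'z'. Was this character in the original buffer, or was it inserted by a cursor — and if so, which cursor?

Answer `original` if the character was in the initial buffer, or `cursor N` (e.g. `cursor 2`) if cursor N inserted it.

After op 1 (add_cursor(4)): buffer="yvue" (len 4), cursors c1@1 c2@3 c3@4 c4@4, authorship ....
After op 2 (delete): buffer="" (len 0), cursors c1@0 c2@0 c3@0 c4@0, authorship 
After op 3 (insert('z')): buffer="zzzz" (len 4), cursors c1@4 c2@4 c3@4 c4@4, authorship 1234
After op 4 (insert('m')): buffer="zzzzmmmm" (len 8), cursors c1@8 c2@8 c3@8 c4@8, authorship 12341234
After op 5 (delete): buffer="zzzz" (len 4), cursors c1@4 c2@4 c3@4 c4@4, authorship 1234
After op 6 (move_right): buffer="zzzz" (len 4), cursors c1@4 c2@4 c3@4 c4@4, authorship 1234
After op 7 (move_right): buffer="zzzz" (len 4), cursors c1@4 c2@4 c3@4 c4@4, authorship 1234
Authorship (.=original, N=cursor N): 1 2 3 4
Index 3: author = 4

Answer: cursor 4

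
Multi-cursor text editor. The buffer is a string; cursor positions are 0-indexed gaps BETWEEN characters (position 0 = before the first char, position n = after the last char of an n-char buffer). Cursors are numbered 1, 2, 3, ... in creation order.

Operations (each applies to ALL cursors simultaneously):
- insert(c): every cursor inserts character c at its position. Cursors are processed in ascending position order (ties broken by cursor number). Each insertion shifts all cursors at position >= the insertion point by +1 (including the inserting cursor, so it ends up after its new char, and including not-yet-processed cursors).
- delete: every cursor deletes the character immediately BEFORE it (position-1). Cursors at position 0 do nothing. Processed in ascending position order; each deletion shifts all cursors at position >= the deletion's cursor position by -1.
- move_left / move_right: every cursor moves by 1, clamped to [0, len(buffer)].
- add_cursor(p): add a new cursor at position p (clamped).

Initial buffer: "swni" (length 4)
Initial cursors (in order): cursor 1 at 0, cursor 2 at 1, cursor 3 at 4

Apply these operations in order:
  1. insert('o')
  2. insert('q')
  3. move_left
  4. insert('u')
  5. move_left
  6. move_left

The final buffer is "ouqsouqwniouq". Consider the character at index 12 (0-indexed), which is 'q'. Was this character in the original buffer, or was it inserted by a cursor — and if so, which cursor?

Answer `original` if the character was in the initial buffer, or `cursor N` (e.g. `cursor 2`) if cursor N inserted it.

After op 1 (insert('o')): buffer="osownio" (len 7), cursors c1@1 c2@3 c3@7, authorship 1.2...3
After op 2 (insert('q')): buffer="oqsoqwnioq" (len 10), cursors c1@2 c2@5 c3@10, authorship 11.22...33
After op 3 (move_left): buffer="oqsoqwnioq" (len 10), cursors c1@1 c2@4 c3@9, authorship 11.22...33
After op 4 (insert('u')): buffer="ouqsouqwniouq" (len 13), cursors c1@2 c2@6 c3@12, authorship 111.222...333
After op 5 (move_left): buffer="ouqsouqwniouq" (len 13), cursors c1@1 c2@5 c3@11, authorship 111.222...333
After op 6 (move_left): buffer="ouqsouqwniouq" (len 13), cursors c1@0 c2@4 c3@10, authorship 111.222...333
Authorship (.=original, N=cursor N): 1 1 1 . 2 2 2 . . . 3 3 3
Index 12: author = 3

Answer: cursor 3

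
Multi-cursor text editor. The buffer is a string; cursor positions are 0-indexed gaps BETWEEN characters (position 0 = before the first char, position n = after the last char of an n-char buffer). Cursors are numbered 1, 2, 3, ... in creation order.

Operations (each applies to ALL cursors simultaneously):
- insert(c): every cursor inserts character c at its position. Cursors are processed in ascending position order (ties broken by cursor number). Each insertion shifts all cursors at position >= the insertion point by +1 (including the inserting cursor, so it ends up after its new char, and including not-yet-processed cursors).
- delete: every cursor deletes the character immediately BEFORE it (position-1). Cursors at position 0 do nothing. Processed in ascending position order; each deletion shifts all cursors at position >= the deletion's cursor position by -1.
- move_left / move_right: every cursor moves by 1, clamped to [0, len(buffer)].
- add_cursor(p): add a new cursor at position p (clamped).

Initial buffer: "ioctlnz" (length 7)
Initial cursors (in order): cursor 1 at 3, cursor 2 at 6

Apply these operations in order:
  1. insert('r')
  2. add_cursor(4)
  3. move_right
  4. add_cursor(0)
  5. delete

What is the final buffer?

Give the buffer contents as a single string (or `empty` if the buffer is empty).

After op 1 (insert('r')): buffer="iocrtlnrz" (len 9), cursors c1@4 c2@8, authorship ...1...2.
After op 2 (add_cursor(4)): buffer="iocrtlnrz" (len 9), cursors c1@4 c3@4 c2@8, authorship ...1...2.
After op 3 (move_right): buffer="iocrtlnrz" (len 9), cursors c1@5 c3@5 c2@9, authorship ...1...2.
After op 4 (add_cursor(0)): buffer="iocrtlnrz" (len 9), cursors c4@0 c1@5 c3@5 c2@9, authorship ...1...2.
After op 5 (delete): buffer="ioclnr" (len 6), cursors c4@0 c1@3 c3@3 c2@6, authorship .....2

Answer: ioclnr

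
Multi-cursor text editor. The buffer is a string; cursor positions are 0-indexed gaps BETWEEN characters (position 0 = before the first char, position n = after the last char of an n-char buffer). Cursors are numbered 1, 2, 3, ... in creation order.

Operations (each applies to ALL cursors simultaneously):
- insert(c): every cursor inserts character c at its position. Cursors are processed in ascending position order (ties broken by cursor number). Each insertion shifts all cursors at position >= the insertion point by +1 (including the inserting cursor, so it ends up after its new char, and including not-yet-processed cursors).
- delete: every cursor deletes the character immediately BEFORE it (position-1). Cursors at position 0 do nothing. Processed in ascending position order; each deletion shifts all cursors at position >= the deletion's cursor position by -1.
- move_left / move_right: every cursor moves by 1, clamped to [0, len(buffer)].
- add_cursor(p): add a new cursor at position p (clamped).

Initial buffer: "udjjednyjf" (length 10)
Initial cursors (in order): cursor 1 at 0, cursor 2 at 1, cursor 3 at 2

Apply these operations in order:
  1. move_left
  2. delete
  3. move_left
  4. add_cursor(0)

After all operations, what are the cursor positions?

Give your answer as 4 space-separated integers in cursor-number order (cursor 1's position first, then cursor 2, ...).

Answer: 0 0 0 0

Derivation:
After op 1 (move_left): buffer="udjjednyjf" (len 10), cursors c1@0 c2@0 c3@1, authorship ..........
After op 2 (delete): buffer="djjednyjf" (len 9), cursors c1@0 c2@0 c3@0, authorship .........
After op 3 (move_left): buffer="djjednyjf" (len 9), cursors c1@0 c2@0 c3@0, authorship .........
After op 4 (add_cursor(0)): buffer="djjednyjf" (len 9), cursors c1@0 c2@0 c3@0 c4@0, authorship .........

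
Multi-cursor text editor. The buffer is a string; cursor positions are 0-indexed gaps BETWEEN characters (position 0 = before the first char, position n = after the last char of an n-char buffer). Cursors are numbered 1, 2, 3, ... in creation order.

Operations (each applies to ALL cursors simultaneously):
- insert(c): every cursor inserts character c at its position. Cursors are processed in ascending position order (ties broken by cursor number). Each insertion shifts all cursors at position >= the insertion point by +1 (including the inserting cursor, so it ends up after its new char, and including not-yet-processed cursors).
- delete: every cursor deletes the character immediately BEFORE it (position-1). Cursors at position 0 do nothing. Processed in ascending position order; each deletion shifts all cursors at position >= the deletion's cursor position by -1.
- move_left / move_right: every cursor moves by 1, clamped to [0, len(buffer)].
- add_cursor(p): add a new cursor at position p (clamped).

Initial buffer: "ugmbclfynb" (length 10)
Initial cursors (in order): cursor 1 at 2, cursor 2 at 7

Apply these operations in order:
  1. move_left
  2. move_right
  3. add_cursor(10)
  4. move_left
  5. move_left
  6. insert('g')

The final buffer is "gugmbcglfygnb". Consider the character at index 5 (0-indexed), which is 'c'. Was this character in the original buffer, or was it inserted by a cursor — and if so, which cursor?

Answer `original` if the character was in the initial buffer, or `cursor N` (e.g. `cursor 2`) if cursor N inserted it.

After op 1 (move_left): buffer="ugmbclfynb" (len 10), cursors c1@1 c2@6, authorship ..........
After op 2 (move_right): buffer="ugmbclfynb" (len 10), cursors c1@2 c2@7, authorship ..........
After op 3 (add_cursor(10)): buffer="ugmbclfynb" (len 10), cursors c1@2 c2@7 c3@10, authorship ..........
After op 4 (move_left): buffer="ugmbclfynb" (len 10), cursors c1@1 c2@6 c3@9, authorship ..........
After op 5 (move_left): buffer="ugmbclfynb" (len 10), cursors c1@0 c2@5 c3@8, authorship ..........
After op 6 (insert('g')): buffer="gugmbcglfygnb" (len 13), cursors c1@1 c2@7 c3@11, authorship 1.....2...3..
Authorship (.=original, N=cursor N): 1 . . . . . 2 . . . 3 . .
Index 5: author = original

Answer: original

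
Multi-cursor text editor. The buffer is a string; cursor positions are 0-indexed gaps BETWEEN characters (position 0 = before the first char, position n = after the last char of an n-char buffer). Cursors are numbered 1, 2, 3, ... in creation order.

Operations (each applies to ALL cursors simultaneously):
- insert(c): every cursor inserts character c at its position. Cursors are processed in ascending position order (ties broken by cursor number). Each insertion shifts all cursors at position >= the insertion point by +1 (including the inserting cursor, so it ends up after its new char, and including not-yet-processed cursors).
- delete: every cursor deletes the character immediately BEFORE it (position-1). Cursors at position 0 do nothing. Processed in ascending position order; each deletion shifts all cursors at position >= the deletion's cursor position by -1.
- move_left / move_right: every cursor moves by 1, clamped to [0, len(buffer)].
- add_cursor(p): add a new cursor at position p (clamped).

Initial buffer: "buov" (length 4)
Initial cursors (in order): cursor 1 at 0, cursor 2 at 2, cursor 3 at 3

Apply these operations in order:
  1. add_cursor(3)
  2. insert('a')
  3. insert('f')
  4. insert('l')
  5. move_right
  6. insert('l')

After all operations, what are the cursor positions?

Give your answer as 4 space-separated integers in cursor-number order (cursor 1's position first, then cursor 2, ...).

Answer: 5 11 20 20

Derivation:
After op 1 (add_cursor(3)): buffer="buov" (len 4), cursors c1@0 c2@2 c3@3 c4@3, authorship ....
After op 2 (insert('a')): buffer="abuaoaav" (len 8), cursors c1@1 c2@4 c3@7 c4@7, authorship 1..2.34.
After op 3 (insert('f')): buffer="afbuafoaaffv" (len 12), cursors c1@2 c2@6 c3@11 c4@11, authorship 11..22.3434.
After op 4 (insert('l')): buffer="aflbuafloaaffllv" (len 16), cursors c1@3 c2@8 c3@15 c4@15, authorship 111..222.343434.
After op 5 (move_right): buffer="aflbuafloaaffllv" (len 16), cursors c1@4 c2@9 c3@16 c4@16, authorship 111..222.343434.
After op 6 (insert('l')): buffer="aflbluaflolaaffllvll" (len 20), cursors c1@5 c2@11 c3@20 c4@20, authorship 111.1.222.2343434.34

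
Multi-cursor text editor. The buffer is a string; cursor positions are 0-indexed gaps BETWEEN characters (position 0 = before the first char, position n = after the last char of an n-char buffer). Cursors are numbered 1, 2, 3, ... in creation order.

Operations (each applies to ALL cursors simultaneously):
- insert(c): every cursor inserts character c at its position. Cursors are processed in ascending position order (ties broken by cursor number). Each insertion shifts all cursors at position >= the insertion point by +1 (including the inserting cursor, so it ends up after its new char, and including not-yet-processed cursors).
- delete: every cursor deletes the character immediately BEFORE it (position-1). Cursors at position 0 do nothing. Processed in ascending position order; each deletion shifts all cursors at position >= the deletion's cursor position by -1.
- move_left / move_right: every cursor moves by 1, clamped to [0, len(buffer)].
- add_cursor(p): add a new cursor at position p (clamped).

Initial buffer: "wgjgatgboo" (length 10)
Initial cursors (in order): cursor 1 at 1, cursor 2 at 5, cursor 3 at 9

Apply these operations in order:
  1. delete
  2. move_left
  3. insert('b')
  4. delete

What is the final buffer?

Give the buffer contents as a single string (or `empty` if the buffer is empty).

Answer: gjgtgbo

Derivation:
After op 1 (delete): buffer="gjgtgbo" (len 7), cursors c1@0 c2@3 c3@6, authorship .......
After op 2 (move_left): buffer="gjgtgbo" (len 7), cursors c1@0 c2@2 c3@5, authorship .......
After op 3 (insert('b')): buffer="bgjbgtgbbo" (len 10), cursors c1@1 c2@4 c3@8, authorship 1..2...3..
After op 4 (delete): buffer="gjgtgbo" (len 7), cursors c1@0 c2@2 c3@5, authorship .......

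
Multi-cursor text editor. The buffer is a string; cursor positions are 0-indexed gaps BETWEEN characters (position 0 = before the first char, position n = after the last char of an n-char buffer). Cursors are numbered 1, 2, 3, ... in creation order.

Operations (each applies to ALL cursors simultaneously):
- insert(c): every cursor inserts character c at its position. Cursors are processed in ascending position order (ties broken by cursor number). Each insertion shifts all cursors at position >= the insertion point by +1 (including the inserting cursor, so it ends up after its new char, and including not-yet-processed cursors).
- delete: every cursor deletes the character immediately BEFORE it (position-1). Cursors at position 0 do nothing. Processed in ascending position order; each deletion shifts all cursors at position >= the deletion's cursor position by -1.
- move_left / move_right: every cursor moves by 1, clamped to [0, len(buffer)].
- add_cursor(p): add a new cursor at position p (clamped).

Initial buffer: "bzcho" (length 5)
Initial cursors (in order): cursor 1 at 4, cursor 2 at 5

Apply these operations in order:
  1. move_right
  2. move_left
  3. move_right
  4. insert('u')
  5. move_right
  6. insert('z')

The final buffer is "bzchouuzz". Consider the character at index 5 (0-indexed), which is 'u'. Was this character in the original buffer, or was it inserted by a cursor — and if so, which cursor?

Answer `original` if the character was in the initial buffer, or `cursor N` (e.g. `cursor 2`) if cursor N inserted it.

Answer: cursor 1

Derivation:
After op 1 (move_right): buffer="bzcho" (len 5), cursors c1@5 c2@5, authorship .....
After op 2 (move_left): buffer="bzcho" (len 5), cursors c1@4 c2@4, authorship .....
After op 3 (move_right): buffer="bzcho" (len 5), cursors c1@5 c2@5, authorship .....
After op 4 (insert('u')): buffer="bzchouu" (len 7), cursors c1@7 c2@7, authorship .....12
After op 5 (move_right): buffer="bzchouu" (len 7), cursors c1@7 c2@7, authorship .....12
After op 6 (insert('z')): buffer="bzchouuzz" (len 9), cursors c1@9 c2@9, authorship .....1212
Authorship (.=original, N=cursor N): . . . . . 1 2 1 2
Index 5: author = 1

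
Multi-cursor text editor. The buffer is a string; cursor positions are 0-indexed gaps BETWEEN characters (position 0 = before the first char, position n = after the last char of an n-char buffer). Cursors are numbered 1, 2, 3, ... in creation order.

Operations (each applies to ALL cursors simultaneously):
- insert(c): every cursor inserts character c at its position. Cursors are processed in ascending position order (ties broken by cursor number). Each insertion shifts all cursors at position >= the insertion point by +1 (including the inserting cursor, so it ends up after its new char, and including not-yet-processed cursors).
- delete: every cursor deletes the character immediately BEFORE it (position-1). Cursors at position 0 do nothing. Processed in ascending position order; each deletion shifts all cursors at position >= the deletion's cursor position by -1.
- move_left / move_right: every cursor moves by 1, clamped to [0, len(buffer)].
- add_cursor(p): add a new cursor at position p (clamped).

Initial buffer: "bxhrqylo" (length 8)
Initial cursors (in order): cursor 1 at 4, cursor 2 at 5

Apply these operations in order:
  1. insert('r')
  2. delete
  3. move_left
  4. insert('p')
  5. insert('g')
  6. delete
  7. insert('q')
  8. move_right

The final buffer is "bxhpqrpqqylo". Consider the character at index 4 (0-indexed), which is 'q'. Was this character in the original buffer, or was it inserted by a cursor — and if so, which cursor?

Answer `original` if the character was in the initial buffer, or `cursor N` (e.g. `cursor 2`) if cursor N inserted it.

After op 1 (insert('r')): buffer="bxhrrqrylo" (len 10), cursors c1@5 c2@7, authorship ....1.2...
After op 2 (delete): buffer="bxhrqylo" (len 8), cursors c1@4 c2@5, authorship ........
After op 3 (move_left): buffer="bxhrqylo" (len 8), cursors c1@3 c2@4, authorship ........
After op 4 (insert('p')): buffer="bxhprpqylo" (len 10), cursors c1@4 c2@6, authorship ...1.2....
After op 5 (insert('g')): buffer="bxhpgrpgqylo" (len 12), cursors c1@5 c2@8, authorship ...11.22....
After op 6 (delete): buffer="bxhprpqylo" (len 10), cursors c1@4 c2@6, authorship ...1.2....
After op 7 (insert('q')): buffer="bxhpqrpqqylo" (len 12), cursors c1@5 c2@8, authorship ...11.22....
After op 8 (move_right): buffer="bxhpqrpqqylo" (len 12), cursors c1@6 c2@9, authorship ...11.22....
Authorship (.=original, N=cursor N): . . . 1 1 . 2 2 . . . .
Index 4: author = 1

Answer: cursor 1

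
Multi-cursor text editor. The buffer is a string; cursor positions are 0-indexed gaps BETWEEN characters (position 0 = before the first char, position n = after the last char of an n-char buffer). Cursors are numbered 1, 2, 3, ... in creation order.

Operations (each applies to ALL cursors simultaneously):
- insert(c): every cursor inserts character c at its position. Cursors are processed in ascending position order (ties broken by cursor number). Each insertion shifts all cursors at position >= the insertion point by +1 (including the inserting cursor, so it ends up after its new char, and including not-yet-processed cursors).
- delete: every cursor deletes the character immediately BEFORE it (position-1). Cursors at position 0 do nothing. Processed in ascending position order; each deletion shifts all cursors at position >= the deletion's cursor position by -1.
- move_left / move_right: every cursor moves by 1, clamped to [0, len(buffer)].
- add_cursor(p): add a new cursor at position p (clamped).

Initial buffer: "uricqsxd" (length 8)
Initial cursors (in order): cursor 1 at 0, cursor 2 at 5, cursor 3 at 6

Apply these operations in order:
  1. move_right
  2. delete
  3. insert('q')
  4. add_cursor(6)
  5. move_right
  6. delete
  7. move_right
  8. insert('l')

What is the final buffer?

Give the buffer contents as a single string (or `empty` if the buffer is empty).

Answer: qilcqlll

Derivation:
After op 1 (move_right): buffer="uricqsxd" (len 8), cursors c1@1 c2@6 c3@7, authorship ........
After op 2 (delete): buffer="ricqd" (len 5), cursors c1@0 c2@4 c3@4, authorship .....
After op 3 (insert('q')): buffer="qricqqqd" (len 8), cursors c1@1 c2@7 c3@7, authorship 1....23.
After op 4 (add_cursor(6)): buffer="qricqqqd" (len 8), cursors c1@1 c4@6 c2@7 c3@7, authorship 1....23.
After op 5 (move_right): buffer="qricqqqd" (len 8), cursors c1@2 c4@7 c2@8 c3@8, authorship 1....23.
After op 6 (delete): buffer="qicq" (len 4), cursors c1@1 c2@4 c3@4 c4@4, authorship 1...
After op 7 (move_right): buffer="qicq" (len 4), cursors c1@2 c2@4 c3@4 c4@4, authorship 1...
After op 8 (insert('l')): buffer="qilcqlll" (len 8), cursors c1@3 c2@8 c3@8 c4@8, authorship 1.1..234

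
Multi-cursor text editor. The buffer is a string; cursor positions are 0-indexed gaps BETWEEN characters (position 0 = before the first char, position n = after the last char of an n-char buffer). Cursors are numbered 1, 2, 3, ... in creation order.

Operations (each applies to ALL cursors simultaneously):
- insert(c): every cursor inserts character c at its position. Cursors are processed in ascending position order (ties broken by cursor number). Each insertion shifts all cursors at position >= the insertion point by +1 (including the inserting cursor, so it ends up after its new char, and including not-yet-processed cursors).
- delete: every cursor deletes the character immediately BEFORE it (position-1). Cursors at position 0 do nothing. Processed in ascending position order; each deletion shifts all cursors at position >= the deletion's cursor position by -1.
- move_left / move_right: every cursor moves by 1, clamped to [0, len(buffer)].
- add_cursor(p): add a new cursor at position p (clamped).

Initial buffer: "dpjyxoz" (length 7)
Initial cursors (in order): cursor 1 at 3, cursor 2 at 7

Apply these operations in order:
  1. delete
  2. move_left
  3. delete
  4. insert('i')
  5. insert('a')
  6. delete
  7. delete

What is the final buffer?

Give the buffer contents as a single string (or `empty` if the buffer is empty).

Answer: pyo

Derivation:
After op 1 (delete): buffer="dpyxo" (len 5), cursors c1@2 c2@5, authorship .....
After op 2 (move_left): buffer="dpyxo" (len 5), cursors c1@1 c2@4, authorship .....
After op 3 (delete): buffer="pyo" (len 3), cursors c1@0 c2@2, authorship ...
After op 4 (insert('i')): buffer="ipyio" (len 5), cursors c1@1 c2@4, authorship 1..2.
After op 5 (insert('a')): buffer="iapyiao" (len 7), cursors c1@2 c2@6, authorship 11..22.
After op 6 (delete): buffer="ipyio" (len 5), cursors c1@1 c2@4, authorship 1..2.
After op 7 (delete): buffer="pyo" (len 3), cursors c1@0 c2@2, authorship ...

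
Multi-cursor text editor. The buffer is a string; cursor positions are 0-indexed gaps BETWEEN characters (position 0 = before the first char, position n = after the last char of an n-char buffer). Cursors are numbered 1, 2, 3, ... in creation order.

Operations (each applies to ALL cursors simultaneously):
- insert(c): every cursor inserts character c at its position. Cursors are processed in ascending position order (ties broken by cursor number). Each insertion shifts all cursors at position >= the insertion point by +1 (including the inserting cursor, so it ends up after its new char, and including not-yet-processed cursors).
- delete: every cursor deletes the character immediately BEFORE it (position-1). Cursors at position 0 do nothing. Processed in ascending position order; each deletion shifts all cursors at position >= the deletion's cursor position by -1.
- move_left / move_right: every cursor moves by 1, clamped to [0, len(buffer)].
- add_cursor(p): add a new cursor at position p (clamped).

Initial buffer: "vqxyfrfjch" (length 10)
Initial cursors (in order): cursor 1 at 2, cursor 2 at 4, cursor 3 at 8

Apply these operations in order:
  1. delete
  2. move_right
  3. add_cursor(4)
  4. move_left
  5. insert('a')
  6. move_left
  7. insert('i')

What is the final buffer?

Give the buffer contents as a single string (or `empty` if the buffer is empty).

Answer: viaxiafiarfiach

Derivation:
After op 1 (delete): buffer="vxfrfch" (len 7), cursors c1@1 c2@2 c3@5, authorship .......
After op 2 (move_right): buffer="vxfrfch" (len 7), cursors c1@2 c2@3 c3@6, authorship .......
After op 3 (add_cursor(4)): buffer="vxfrfch" (len 7), cursors c1@2 c2@3 c4@4 c3@6, authorship .......
After op 4 (move_left): buffer="vxfrfch" (len 7), cursors c1@1 c2@2 c4@3 c3@5, authorship .......
After op 5 (insert('a')): buffer="vaxafarfach" (len 11), cursors c1@2 c2@4 c4@6 c3@9, authorship .1.2.4..3..
After op 6 (move_left): buffer="vaxafarfach" (len 11), cursors c1@1 c2@3 c4@5 c3@8, authorship .1.2.4..3..
After op 7 (insert('i')): buffer="viaxiafiarfiach" (len 15), cursors c1@2 c2@5 c4@8 c3@12, authorship .11.22.44..33..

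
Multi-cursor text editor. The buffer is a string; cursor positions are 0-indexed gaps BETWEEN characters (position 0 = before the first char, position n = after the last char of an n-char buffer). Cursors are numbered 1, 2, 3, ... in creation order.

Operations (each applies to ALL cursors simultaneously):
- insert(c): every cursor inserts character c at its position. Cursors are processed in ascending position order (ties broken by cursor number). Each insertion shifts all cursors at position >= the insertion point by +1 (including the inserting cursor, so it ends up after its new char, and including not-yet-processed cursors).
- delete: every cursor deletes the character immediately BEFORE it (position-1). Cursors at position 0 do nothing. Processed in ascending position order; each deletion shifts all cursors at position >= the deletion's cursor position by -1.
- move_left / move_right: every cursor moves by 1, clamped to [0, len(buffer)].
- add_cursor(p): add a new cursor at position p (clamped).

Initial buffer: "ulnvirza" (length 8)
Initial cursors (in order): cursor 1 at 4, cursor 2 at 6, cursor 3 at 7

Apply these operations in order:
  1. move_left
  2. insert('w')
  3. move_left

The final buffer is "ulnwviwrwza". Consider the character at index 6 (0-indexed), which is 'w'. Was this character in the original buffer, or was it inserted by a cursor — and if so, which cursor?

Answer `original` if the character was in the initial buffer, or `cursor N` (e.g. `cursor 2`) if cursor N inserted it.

After op 1 (move_left): buffer="ulnvirza" (len 8), cursors c1@3 c2@5 c3@6, authorship ........
After op 2 (insert('w')): buffer="ulnwviwrwza" (len 11), cursors c1@4 c2@7 c3@9, authorship ...1..2.3..
After op 3 (move_left): buffer="ulnwviwrwza" (len 11), cursors c1@3 c2@6 c3@8, authorship ...1..2.3..
Authorship (.=original, N=cursor N): . . . 1 . . 2 . 3 . .
Index 6: author = 2

Answer: cursor 2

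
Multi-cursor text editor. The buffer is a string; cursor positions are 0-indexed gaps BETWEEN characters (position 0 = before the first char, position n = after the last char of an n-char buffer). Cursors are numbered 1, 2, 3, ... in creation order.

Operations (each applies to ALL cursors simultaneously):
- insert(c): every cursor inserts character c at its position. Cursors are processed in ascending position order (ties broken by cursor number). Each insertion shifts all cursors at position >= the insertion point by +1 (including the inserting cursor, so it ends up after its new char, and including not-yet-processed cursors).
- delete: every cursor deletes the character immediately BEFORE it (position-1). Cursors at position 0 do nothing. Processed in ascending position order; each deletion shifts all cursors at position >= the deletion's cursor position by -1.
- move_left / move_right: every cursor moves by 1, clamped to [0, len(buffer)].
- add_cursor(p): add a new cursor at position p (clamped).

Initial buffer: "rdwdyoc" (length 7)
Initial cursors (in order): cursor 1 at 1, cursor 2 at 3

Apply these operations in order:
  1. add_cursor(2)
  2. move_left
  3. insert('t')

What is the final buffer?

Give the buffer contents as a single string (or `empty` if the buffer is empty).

Answer: trtdtwdyoc

Derivation:
After op 1 (add_cursor(2)): buffer="rdwdyoc" (len 7), cursors c1@1 c3@2 c2@3, authorship .......
After op 2 (move_left): buffer="rdwdyoc" (len 7), cursors c1@0 c3@1 c2@2, authorship .......
After op 3 (insert('t')): buffer="trtdtwdyoc" (len 10), cursors c1@1 c3@3 c2@5, authorship 1.3.2.....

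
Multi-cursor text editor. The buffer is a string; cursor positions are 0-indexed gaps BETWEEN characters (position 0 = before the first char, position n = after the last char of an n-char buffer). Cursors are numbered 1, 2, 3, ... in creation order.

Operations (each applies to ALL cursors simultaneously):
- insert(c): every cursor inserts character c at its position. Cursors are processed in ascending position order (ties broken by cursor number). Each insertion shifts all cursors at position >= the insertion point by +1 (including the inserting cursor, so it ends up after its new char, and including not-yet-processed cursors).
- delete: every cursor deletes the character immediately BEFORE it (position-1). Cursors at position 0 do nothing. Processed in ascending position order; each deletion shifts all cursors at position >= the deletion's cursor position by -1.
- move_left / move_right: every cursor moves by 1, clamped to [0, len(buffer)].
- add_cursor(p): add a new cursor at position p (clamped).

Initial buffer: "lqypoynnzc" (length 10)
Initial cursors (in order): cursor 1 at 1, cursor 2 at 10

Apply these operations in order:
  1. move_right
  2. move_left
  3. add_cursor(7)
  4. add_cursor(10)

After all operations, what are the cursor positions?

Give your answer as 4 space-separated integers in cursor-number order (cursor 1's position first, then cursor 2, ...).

After op 1 (move_right): buffer="lqypoynnzc" (len 10), cursors c1@2 c2@10, authorship ..........
After op 2 (move_left): buffer="lqypoynnzc" (len 10), cursors c1@1 c2@9, authorship ..........
After op 3 (add_cursor(7)): buffer="lqypoynnzc" (len 10), cursors c1@1 c3@7 c2@9, authorship ..........
After op 4 (add_cursor(10)): buffer="lqypoynnzc" (len 10), cursors c1@1 c3@7 c2@9 c4@10, authorship ..........

Answer: 1 9 7 10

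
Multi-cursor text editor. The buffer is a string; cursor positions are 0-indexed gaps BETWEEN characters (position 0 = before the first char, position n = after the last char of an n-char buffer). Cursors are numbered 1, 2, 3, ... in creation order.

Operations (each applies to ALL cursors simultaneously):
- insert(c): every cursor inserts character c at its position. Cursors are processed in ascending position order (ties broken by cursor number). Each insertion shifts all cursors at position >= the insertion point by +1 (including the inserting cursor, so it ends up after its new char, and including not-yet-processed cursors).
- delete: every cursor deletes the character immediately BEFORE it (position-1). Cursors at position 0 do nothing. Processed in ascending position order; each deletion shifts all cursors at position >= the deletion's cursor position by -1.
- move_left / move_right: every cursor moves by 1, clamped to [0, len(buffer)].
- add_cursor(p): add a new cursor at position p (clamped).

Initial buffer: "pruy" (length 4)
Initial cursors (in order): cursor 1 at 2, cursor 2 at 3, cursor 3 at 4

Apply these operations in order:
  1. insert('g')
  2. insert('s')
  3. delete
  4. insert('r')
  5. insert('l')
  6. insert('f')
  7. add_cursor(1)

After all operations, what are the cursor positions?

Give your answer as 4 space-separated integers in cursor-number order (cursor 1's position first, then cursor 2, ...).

After op 1 (insert('g')): buffer="prgugyg" (len 7), cursors c1@3 c2@5 c3@7, authorship ..1.2.3
After op 2 (insert('s')): buffer="prgsugsygs" (len 10), cursors c1@4 c2@7 c3@10, authorship ..11.22.33
After op 3 (delete): buffer="prgugyg" (len 7), cursors c1@3 c2@5 c3@7, authorship ..1.2.3
After op 4 (insert('r')): buffer="prgrugrygr" (len 10), cursors c1@4 c2@7 c3@10, authorship ..11.22.33
After op 5 (insert('l')): buffer="prgrlugrlygrl" (len 13), cursors c1@5 c2@9 c3@13, authorship ..111.222.333
After op 6 (insert('f')): buffer="prgrlfugrlfygrlf" (len 16), cursors c1@6 c2@11 c3@16, authorship ..1111.2222.3333
After op 7 (add_cursor(1)): buffer="prgrlfugrlfygrlf" (len 16), cursors c4@1 c1@6 c2@11 c3@16, authorship ..1111.2222.3333

Answer: 6 11 16 1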